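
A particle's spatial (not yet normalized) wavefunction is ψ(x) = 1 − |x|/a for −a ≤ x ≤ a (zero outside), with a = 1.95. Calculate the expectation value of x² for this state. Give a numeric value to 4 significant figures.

⟨x²⟩ = ∫ x²·|ψ|² dx / ∫|ψ|² dx (integrals over the domain).
ψ is even, so ∫ over [−a, a] = 2∫₀ᵃ with ψ = 1 − x/a there: ∫₀ᵃ (1 − x/a)² dx = a/3, ∫₀ᵃ x²(1 − x/a)² dx = a³/30, ∫₀ᵃ x⁴(1 − x/a)² dx = a⁵/105.
State is unnormalized: ∫|ψ|² dx = 1.3000, and ∫ψ*·x²·ψ dx = 0.49433, so ⟨x²⟩ = 0.49433 / 1.3000.
⟨x²⟩ = 0.38025.

0.3803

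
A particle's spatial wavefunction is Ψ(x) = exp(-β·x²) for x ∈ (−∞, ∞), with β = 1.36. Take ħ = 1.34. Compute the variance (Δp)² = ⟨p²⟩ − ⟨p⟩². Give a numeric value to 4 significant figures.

Compute ⟨p⟩ and ⟨p²⟩ separately; (Δp)² = ⟨p²⟩ − ⟨p⟩².
Gaussian moments: ∫x^(2j)·e^(−2βx²) dx = (2j−1)!!/(4β)^j · √(π/(2β)), odd powers integrate to 0; here √(π/(2β)) = 1.0747. Derivatives: d/dx e^(−βx²) = −2βx·e^(−βx²), d²/dx² e^(−βx²) = (4β²x² − 2β)·e^(−βx²).
Normalization: ∫|Ψ|² dx = 1.0747.
⟨p⟩ = 0.0000 and ⟨p²⟩ = 2.4420.
(Δp)² = 2.4420 − (0.0000)² = 2.4420.

2.442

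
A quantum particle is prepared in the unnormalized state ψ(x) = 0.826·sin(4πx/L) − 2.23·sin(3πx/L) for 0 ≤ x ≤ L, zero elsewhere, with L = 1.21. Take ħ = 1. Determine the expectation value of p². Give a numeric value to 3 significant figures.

p² ψ = −ħ² d²ψ/dx²; ⟨p²⟩ = −ħ² ∫ ψ*·ψ'' dx / ∫|ψ|² dx.
d²/dx² sin(jπx/L) = −(jπ/L)²·sin(jπx/L); on 0 ≤ x ≤ L, ∫sin²(jπx/L) dx = L/2 and ∫sin(jπx/L)·sin(lπx/L) dx = 0 for j ≠ l, so only diagonal terms survive in ∫|ψ|² and ∫ψ·ψ″; ∫ψ·ψ′ dx = [ψ²/2] between the walls = 0.
State is unnormalized: ∫|ψ|² dx = 3.4214, and ∫ψ*·(−ħ² ψ'') dx = 227.05, so ⟨p²⟩ = 227.05 / 3.4214.
⟨p²⟩ = 66.363.

66.4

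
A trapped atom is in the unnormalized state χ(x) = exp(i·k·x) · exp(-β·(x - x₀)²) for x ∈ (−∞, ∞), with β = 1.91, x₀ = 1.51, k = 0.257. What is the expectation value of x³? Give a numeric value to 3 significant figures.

4.04

⟨x³⟩ = ∫ x³·|χ|² dx / ∫|χ|² dx (integrals over the domain).
Gaussian moments (u = x − x₀): ∫u^(2j)·e^(−2βu²) du = (2j−1)!!/(4β)^j · √(π/(2β)), odd powers integrate to 0; here √(π/(2β)) = 0.90687.
State is unnormalized: ∫|χ|² dx = 0.90687, and ∫χ*·x³·χ dx = 3.6600, so ⟨x³⟩ = 3.6600 / 0.90687.
⟨x³⟩ = 4.0359.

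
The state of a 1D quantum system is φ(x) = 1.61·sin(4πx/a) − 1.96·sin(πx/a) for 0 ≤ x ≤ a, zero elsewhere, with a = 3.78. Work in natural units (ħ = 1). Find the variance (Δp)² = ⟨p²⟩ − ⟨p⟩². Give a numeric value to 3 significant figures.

4.87

Compute ⟨p⟩ and ⟨p²⟩ separately; (Δp)² = ⟨p²⟩ − ⟨p⟩².
d²/dx² sin(jπx/a) = −(jπ/a)²·sin(jπx/a); on 0 ≤ x ≤ a, ∫sin²(jπx/a) dx = a/2 and ∫sin(jπx/a)·sin(lπx/a) dx = 0 for j ≠ l, so only diagonal terms survive in ∫|φ|² and ∫φ·φ″; ∫φ·φ′ dx = [φ²/2] between the walls = 0.
Normalization: ∫|φ|² dx = 12.160.
⟨p⟩ = 0.0000 and ⟨p²⟩ = 4.8652.
(Δp)² = 4.8652 − (0.0000)² = 4.8652.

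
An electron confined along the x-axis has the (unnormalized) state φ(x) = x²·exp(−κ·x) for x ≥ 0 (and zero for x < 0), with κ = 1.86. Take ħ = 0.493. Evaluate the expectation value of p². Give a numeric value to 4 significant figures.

0.2803

p² φ = −ħ² d²φ/dx²; ⟨p²⟩ = −ħ² ∫ φ*·φ'' dx / ∫|φ|² dx.
Differentiate x²·exp(−κ·x) with the product rule; every integrand then reduces to terms xʲ·e^(−2κx) on [0, ∞), with ∫₀^∞ xʲ·e^(−2κx) dx = j!/(2κ)^(j+1).
State is unnormalized: ∫|φ|² dx = 0.033690, and ∫φ*·(−ħ² φ'') dx = 0.0094427, so ⟨p²⟩ = 0.0094427 / 0.033690.
⟨p²⟩ = 0.28028.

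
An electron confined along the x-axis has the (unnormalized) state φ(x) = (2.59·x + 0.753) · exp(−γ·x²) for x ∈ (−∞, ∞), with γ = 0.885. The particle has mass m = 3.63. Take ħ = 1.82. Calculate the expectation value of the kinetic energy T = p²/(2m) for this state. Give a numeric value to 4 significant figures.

T = −(ħ²/2m) d²/dx², so ⟨T⟩ = −(ħ²/2m) ∫ φ*·φ'' dx / ∫|φ|² dx; with m = 3.63.
Expand each integrand as polynomial × e^(−2γx²) and use ∫x^(2j)·e^(−2γx²) dx = (2j−1)!!/(4γ)^j · √(π/(2γ)), odd powers → 0; here √(π/(2γ)) = 1.3323. Differentiate with the product rule, d/dx e^(−γx²) = −2γx·e^(−γx²).
State is unnormalized: ∫|φ|² dx = 3.2800, and ∫φ*·(−ħ²/2m · φ'') dx = 3.3631, so ⟨T⟩ = 3.3631 / 3.2800.
⟨T⟩ = 1.0254.

1.025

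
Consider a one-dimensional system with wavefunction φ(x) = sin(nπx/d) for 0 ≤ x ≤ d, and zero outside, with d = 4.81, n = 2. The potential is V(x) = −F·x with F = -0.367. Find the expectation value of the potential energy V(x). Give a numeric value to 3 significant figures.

0.883

⟨V⟩ = ∫ V(x)·|φ|² dx / ∫|φ|² dx.
With sin²θ = (1 − cos2θ)/2 on 0 ≤ x ≤ d: ∫sin²(nπx/d) dx = d/2, ∫x·sin²(nπx/d) dx = d²/4, ∫x²·sin²(nπx/d) dx = d³·(1/6 − 1/(4n²π²)); higher powers xᵏ the same way, integrating xᵏ·cos(2nπx/d) by parts.
State is unnormalized: ∫|φ|² dx = 2.4050, and ∫φ*·V(x)·φ dx = 2.1227, so ⟨V⟩ = 2.1227 / 2.4050.
⟨V⟩ = 0.88264.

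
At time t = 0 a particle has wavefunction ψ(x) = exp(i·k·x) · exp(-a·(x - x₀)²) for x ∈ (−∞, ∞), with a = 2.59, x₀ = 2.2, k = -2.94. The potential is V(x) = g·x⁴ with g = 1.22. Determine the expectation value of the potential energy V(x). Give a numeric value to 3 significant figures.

32.0

⟨V⟩ = ∫ V(x)·|ψ|² dx / ∫|ψ|² dx.
Gaussian moments (u = x − x₀): ∫u^(2j)·e^(−2au²) du = (2j−1)!!/(4a)^j · √(π/(2a)), odd powers integrate to 0; here √(π/(2a)) = 0.77877.
State is unnormalized: ∫|ψ|² dx = 0.77877, and ∫ψ*·V(x)·ψ dx = 24.946, so ⟨V⟩ = 24.946 / 0.77877.
⟨V⟩ = 32.033.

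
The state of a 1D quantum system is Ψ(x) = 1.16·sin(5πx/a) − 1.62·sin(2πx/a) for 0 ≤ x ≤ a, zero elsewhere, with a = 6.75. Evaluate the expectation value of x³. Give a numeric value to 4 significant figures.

⟨x³⟩ = ∫ x³·|Ψ|² dx / ∫|Ψ|² dx (integrals over the domain).
On 0 ≤ x ≤ a (j ≠ l): ∫sin²(jπx/a) dx = a/2, ∫sin(jπx/a)·sin(lπx/a) dx = 0; diagonal moments ∫x·sin²(jπx/a) dx = a²/4, ∫x²·sin²(jπx/a) dx = a³·(1/6 − 1/(4j²π²)); cross terms ∫x·sin(jπx/a)·sin(lπx/a) dx = 0 for j + l even and −4jla²/(π²(j² − l²)²) for j + l odd, ∫x²·sin(jπx/a)·sin(lπx/a) dx = (−1)^(j+l)·4jla³/(π²(j² − l²)²); higher powers the same way via product-to-sum and parts.
State is unnormalized: ∫|Ψ|² dx = 13.399, and ∫Ψ*·x³·Ψ dx = 1076.0, so ⟨x³⟩ = 1076.0 / 13.399.
⟨x³⟩ = 80.307.

80.31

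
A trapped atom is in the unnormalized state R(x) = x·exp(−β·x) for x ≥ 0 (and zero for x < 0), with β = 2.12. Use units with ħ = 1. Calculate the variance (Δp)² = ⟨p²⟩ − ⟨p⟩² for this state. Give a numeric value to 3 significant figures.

4.49

Compute ⟨p⟩ and ⟨p²⟩ separately; (Δp)² = ⟨p²⟩ − ⟨p⟩².
Differentiate x·exp(−β·x) with the product rule; every integrand then reduces to terms xʲ·e^(−2βx) on [0, ∞), with ∫₀^∞ xʲ·e^(−2βx) dx = j!/(2β)^(j+1).
Normalization: ∫|R|² dx = 0.026238.
⟨p⟩ = 0.0000 and ⟨p²⟩ = 4.4944.
(Δp)² = 4.4944 − (0.0000)² = 4.4944.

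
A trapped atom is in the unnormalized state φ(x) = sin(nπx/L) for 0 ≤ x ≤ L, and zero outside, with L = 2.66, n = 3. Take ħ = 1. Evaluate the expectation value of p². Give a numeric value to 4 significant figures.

12.55

p² φ = −ħ² d²φ/dx²; ⟨p²⟩ = −ħ² ∫ φ*·φ'' dx / ∫|φ|² dx.
d/dx sin(nπx/L) = (nπ/L)·cos(nπx/L) and d²/dx² sin(nπx/L) = −(nπ/L)²·sin(nπx/L); on 0 ≤ x ≤ L, ∫sin²(nπx/L) dx = L/2 and ∫sin(nπx/L)·cos(nπx/L) dx = 0.
State is unnormalized: ∫|φ|² dx = 1.3300, and ∫φ*·(−ħ² φ'') dx = 16.697, so ⟨p²⟩ = 16.697 / 1.3300.
⟨p²⟩ = 12.554.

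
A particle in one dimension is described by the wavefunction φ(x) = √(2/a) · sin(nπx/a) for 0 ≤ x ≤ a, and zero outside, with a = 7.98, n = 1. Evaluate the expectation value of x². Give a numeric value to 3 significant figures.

⟨x²⟩ = ∫ x²·|φ|² dx (integrals over the domain).
With sin²θ = (1 − cos2θ)/2 on 0 ≤ x ≤ a: ∫sin²(nπx/a) dx = a/2, ∫x·sin²(nπx/a) dx = a²/4, ∫x²·sin²(nπx/a) dx = a³·(1/6 − 1/(4n²π²)); higher powers xᵏ the same way, integrating xᵏ·cos(2nπx/a) by parts.
⟨x²⟩ = 18.001.

18.0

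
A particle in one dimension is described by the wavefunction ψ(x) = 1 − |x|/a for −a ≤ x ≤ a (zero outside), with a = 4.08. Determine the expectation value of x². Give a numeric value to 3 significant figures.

1.66

⟨x²⟩ = ∫ x²·|ψ|² dx / ∫|ψ|² dx (integrals over the domain).
ψ is even, so ∫ over [−a, a] = 2∫₀ᵃ with ψ = 1 − x/a there: ∫₀ᵃ (1 − x/a)² dx = a/3, ∫₀ᵃ x²(1 − x/a)² dx = a³/30, ∫₀ᵃ x⁴(1 − x/a)² dx = a⁵/105.
State is unnormalized: ∫|ψ|² dx = 2.7200, and ∫ψ*·x²·ψ dx = 4.5278, so ⟨x²⟩ = 4.5278 / 2.7200.
⟨x²⟩ = 1.6646.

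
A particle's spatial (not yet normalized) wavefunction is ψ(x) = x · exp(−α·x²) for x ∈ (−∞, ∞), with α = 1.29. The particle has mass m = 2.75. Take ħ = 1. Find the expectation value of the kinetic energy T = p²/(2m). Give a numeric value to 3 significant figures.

0.704

T = −(ħ²/2m) d²/dx², so ⟨T⟩ = −(ħ²/2m) ∫ ψ*·ψ'' dx / ∫|ψ|² dx; with m = 2.75.
Expand each integrand as polynomial × e^(−2αx²) and use ∫x^(2j)·e^(−2αx²) dx = (2j−1)!!/(4α)^j · √(π/(2α)), odd powers → 0; here √(π/(2α)) = 1.1035. Differentiate with the product rule, d/dx e^(−αx²) = −2αx·e^(−αx²).
State is unnormalized: ∫|ψ|² dx = 0.21385, and ∫ψ*·(−ħ²/2m · ψ'') dx = 0.15047, so ⟨T⟩ = 0.15047 / 0.21385.
⟨T⟩ = 0.70364.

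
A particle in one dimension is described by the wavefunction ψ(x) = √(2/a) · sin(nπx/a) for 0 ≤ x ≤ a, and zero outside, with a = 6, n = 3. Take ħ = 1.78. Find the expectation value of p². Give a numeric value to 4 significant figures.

p² ψ = −ħ² d²ψ/dx²; ⟨p²⟩ = −ħ² ∫ ψ*·ψ'' dx.
d/dx sin(nπx/a) = (nπ/a)·cos(nπx/a) and d²/dx² sin(nπx/a) = −(nπ/a)²·sin(nπx/a); on 0 ≤ x ≤ a, ∫sin²(nπx/a) dx = a/2 and ∫sin(nπx/a)·cos(nπx/a) dx = 0.
⟨p²⟩ = 7.8177.

7.818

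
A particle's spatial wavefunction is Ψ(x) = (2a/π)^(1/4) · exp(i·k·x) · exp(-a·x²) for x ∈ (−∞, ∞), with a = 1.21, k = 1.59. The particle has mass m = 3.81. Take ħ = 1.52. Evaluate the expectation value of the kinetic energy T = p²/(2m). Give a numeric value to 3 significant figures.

1.13

T = −(ħ²/2m) d²/dx², so ⟨T⟩ = −(ħ²/2m) ∫ Ψ*·Ψ'' dx; with m = 3.81.
Gaussian moments: ∫x^(2j)·e^(−2ax²) dx = (2j−1)!!/(4a)^j · √(π/(2a)), odd powers integrate to 0; here √(π/(2a)) = 1.1394. Derivatives: Ψ′ = (ik − 2ax)·Ψ, Ψ″ = ((ik − 2ax)² − 2a)·Ψ; the odd-in-x pieces drop out.
⟨T⟩ = 1.1334.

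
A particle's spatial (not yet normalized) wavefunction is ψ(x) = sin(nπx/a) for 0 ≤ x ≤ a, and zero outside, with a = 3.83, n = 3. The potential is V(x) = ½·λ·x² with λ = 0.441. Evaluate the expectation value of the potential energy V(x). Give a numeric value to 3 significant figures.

1.06

⟨V⟩ = ∫ V(x)·|ψ|² dx / ∫|ψ|² dx.
With sin²θ = (1 − cos2θ)/2 on 0 ≤ x ≤ a: ∫sin²(nπx/a) dx = a/2, ∫x·sin²(nπx/a) dx = a²/4, ∫x²·sin²(nπx/a) dx = a³·(1/6 − 1/(4n²π²)); higher powers xᵏ the same way, integrating xᵏ·cos(2nπx/a) by parts.
State is unnormalized: ∫|ψ|² dx = 1.9150, and ∫ψ*·V(x)·ψ dx = 2.0298, so ⟨V⟩ = 2.0298 / 1.9150.
⟨V⟩ = 1.0600.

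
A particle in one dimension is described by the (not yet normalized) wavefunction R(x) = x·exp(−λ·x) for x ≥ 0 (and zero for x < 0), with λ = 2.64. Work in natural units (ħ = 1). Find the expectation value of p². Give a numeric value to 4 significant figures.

p² R = −ħ² d²R/dx²; ⟨p²⟩ = −ħ² ∫ R*·R'' dx / ∫|R|² dx.
Differentiate x·exp(−λ·x) with the product rule; every integrand then reduces to terms xʲ·e^(−2λx) on [0, ∞), with ∫₀^∞ xʲ·e^(−2λx) dx = j!/(2λ)^(j+1).
State is unnormalized: ∫|R|² dx = 0.013587, and ∫R*·(−ħ² R'') dx = 0.094697, so ⟨p²⟩ = 0.094697 / 0.013587.
⟨p²⟩ = 6.9696.

6.970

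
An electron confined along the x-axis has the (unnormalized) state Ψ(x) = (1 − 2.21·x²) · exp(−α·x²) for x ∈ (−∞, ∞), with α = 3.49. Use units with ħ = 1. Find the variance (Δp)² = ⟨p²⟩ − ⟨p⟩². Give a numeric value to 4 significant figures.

Compute ⟨p⟩ and ⟨p²⟩ separately; (Δp)² = ⟨p²⟩ − ⟨p⟩².
Expand each integrand as polynomial × e^(−2αx²) and use ∫x^(2j)·e^(−2αx²) dx = (2j−1)!!/(4α)^j · √(π/(2α)), odd powers → 0; here √(π/(2α)) = 0.67088. Differentiate with the product rule, d/dx e^(−αx²) = −2αx·e^(−αx²).
Normalization: ∫|Ψ|² dx = 0.50891.
⟨p⟩ = 0.0000 and ⟨p²⟩ = 6.8646.
(Δp)² = 6.8646 − (0.0000)² = 6.8646.

6.865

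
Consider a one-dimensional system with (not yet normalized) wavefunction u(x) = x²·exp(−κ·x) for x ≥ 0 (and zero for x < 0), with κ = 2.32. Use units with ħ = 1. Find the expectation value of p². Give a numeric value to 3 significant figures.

1.79

p² u = −ħ² d²u/dx²; ⟨p²⟩ = −ħ² ∫ u*·u'' dx / ∫|u|² dx.
Differentiate x²·exp(−κ·x) with the product rule; every integrand then reduces to terms xʲ·e^(−2κx) on [0, ∞), with ∫₀^∞ xʲ·e^(−2κx) dx = j!/(2κ)^(j+1).
State is unnormalized: ∫|u|² dx = 0.011159, and ∫u*·(−ħ² u'') dx = 0.020021, so ⟨p²⟩ = 0.020021 / 0.011159.
⟨p²⟩ = 1.7941.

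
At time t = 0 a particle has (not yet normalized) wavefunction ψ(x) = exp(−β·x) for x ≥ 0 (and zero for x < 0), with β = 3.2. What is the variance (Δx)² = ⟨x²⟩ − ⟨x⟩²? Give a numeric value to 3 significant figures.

0.0244

Compute ⟨x⟩ and ⟨x²⟩ separately, then (Δx)² = ⟨x²⟩ − ⟨x⟩².
Every integrand reduces to terms xʲ·e^(−2βx) on [0, ∞); use ∫₀^∞ xʲ·e^(−2βx) dx = j!/(2β)^(j+1).
Normalization: ∫|ψ|² dx = 0.15625.
⟨x⟩ = 0.15625 and ⟨x²⟩ = 0.048828.
(Δx)² = 0.048828 − (0.15625)² = 0.024414.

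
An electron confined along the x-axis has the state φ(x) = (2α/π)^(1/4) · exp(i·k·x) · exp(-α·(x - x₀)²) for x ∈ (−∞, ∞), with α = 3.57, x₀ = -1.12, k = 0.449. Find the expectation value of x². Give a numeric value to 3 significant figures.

⟨x²⟩ = ∫ x²·|φ|² dx (integrals over the domain).
Gaussian moments (u = x − x₀): ∫u^(2j)·e^(−2αu²) du = (2j−1)!!/(4α)^j · √(π/(2α)), odd powers integrate to 0; here √(π/(2α)) = 0.66332.
⟨x²⟩ = 1.3244.

1.32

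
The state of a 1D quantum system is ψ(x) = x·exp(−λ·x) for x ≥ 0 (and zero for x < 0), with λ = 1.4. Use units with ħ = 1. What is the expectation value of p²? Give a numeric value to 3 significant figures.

p² ψ = −ħ² d²ψ/dx²; ⟨p²⟩ = −ħ² ∫ ψ*·ψ'' dx / ∫|ψ|² dx.
Differentiate x·exp(−λ·x) with the product rule; every integrand then reduces to terms xʲ·e^(−2λx) on [0, ∞), with ∫₀^∞ xʲ·e^(−2λx) dx = j!/(2λ)^(j+1).
State is unnormalized: ∫|ψ|² dx = 0.091108, and ∫ψ*·(−ħ² ψ'') dx = 0.17857, so ⟨p²⟩ = 0.17857 / 0.091108.
⟨p²⟩ = 1.9600.

1.96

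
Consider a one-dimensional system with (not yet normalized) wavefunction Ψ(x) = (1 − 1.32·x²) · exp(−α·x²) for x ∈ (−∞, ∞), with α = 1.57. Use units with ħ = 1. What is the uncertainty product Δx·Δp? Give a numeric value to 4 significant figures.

0.5851

Δx = √(⟨x²⟩−⟨x⟩²), Δp = √(⟨p²⟩−⟨p⟩²).
Expand each integrand as polynomial × e^(−2αx²) and use ∫x^(2j)·e^(−2αx²) dx = (2j−1)!!/(4α)^j · √(π/(2α)), odd powers → 0; here √(π/(2α)) = 1.0003. Differentiate with the product rule, d/dx e^(−αx²) = −2αx·e^(−αx²).
Normalization: ∫|Ψ|² dx = 0.71234.
⟨x⟩ = 0.0000, ⟨x²⟩ = 0.089787 ⇒ Δx = 0.29964.
⟨p⟩ = 0.0000, ⟨p²⟩ = 3.8131 ⇒ Δp = 1.9527.
Δx·Δp = 0.58512.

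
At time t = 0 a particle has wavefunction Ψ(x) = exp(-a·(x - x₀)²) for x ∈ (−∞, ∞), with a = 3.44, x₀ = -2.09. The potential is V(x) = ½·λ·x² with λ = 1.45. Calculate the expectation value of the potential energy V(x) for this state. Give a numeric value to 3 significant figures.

3.22

⟨V⟩ = ∫ V(x)·|Ψ|² dx / ∫|Ψ|² dx.
Gaussian moments (u = x − x₀): ∫u^(2j)·e^(−2au²) du = (2j−1)!!/(4a)^j · √(π/(2a)), odd powers integrate to 0; here √(π/(2a)) = 0.67574.
State is unnormalized: ∫|Ψ|² dx = 0.67574, and ∫Ψ*·V(x)·Ψ dx = 2.1756, so ⟨V⟩ = 2.1756 / 0.67574.
⟨V⟩ = 3.2196.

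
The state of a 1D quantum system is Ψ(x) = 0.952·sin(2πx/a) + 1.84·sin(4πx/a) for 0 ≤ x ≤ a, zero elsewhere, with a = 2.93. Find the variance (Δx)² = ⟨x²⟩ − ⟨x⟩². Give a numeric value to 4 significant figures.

0.9866

Compute ⟨x⟩ and ⟨x²⟩ separately, then (Δx)² = ⟨x²⟩ − ⟨x⟩².
On 0 ≤ x ≤ a (j ≠ l): ∫sin²(jπx/a) dx = a/2, ∫sin(jπx/a)·sin(lπx/a) dx = 0; diagonal moments ∫x·sin²(jπx/a) dx = a²/4, ∫x²·sin²(jπx/a) dx = a³·(1/6 − 1/(4j²π²)); cross terms ∫x·sin(jπx/a)·sin(lπx/a) dx = 0 for j + l even and −4jla²/(π²(j² − l²)²) for j + l odd, ∫x²·sin(jπx/a)·sin(lπx/a) dx = (−1)^(j+l)·4jla³/(π²(j² − l²)²); higher powers the same way via product-to-sum and parts.
Normalization: ∫|Ψ|² dx = 6.2876.
⟨x⟩ = 1.4650 and ⟨x²⟩ = 3.1328.
(Δx)² = 3.1328 − (1.4650)² = 0.98657.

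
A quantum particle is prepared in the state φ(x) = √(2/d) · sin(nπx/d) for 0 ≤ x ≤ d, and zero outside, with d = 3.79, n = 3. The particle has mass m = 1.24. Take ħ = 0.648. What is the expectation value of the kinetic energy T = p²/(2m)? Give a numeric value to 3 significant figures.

1.05

T = −(ħ²/2m) d²/dx², so ⟨T⟩ = −(ħ²/2m) ∫ φ*·φ'' dx; with m = 1.24.
d/dx sin(nπx/d) = (nπ/d)·cos(nπx/d) and d²/dx² sin(nπx/d) = −(nπ/d)²·sin(nπx/d); on 0 ≤ x ≤ d, ∫sin²(nπx/d) dx = d/2 and ∫sin(nπx/d)·cos(nπx/d) dx = 0.
⟨T⟩ = 1.0470.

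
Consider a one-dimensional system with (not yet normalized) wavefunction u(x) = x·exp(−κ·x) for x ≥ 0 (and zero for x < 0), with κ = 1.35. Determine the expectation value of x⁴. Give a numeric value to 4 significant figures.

6.774

⟨x⁴⟩ = ∫ x⁴·|u|² dx / ∫|u|² dx (integrals over the domain).
Every integrand reduces to terms xʲ·e^(−2κx) on [0, ∞); use ∫₀^∞ xʲ·e^(−2κx) dx = j!/(2κ)^(j+1).
State is unnormalized: ∫|u|² dx = 0.10161, and ∫u*·x⁴·u dx = 0.68831, so ⟨x⁴⟩ = 0.68831 / 0.10161.
⟨x⁴⟩ = 6.7740.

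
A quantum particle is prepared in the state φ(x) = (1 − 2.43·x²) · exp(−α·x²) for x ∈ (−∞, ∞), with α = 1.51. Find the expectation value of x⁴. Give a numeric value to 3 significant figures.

⟨x⁴⟩ = ∫ x⁴·|φ|² dx / ∫|φ|² dx (integrals over the domain).
Expand each integrand as polynomial × e^(−2αx²) and use ∫x^(2j)·e^(−2αx²) dx = (2j−1)!!/(4α)^j · √(π/(2α)), odd powers → 0; here √(π/(2α)) = 1.0199.
State is unnormalized: ∫|φ|² dx = 0.69452, and ∫φ*·x⁴·φ dx = 0.22158, so ⟨x⁴⟩ = 0.22158 / 0.69452.
⟨x⁴⟩ = 0.31905.

0.319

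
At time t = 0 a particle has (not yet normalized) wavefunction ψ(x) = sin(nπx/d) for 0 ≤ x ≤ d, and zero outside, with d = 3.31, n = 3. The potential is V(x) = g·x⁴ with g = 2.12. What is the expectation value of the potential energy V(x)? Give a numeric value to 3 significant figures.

⟨V⟩ = ∫ V(x)·|ψ|² dx / ∫|ψ|² dx.
With sin²θ = (1 − cos2θ)/2 on 0 ≤ x ≤ d: ∫sin²(nπx/d) dx = d/2, ∫x·sin²(nπx/d) dx = d²/4, ∫x²·sin²(nπx/d) dx = d³·(1/6 − 1/(4n²π²)); higher powers xᵏ the same way, integrating xᵏ·cos(2nπx/d) by parts.
State is unnormalized: ∫|ψ|² dx = 1.6550, and ∫ψ*·V(x)·ψ dx = 79.570, so ⟨V⟩ = 79.570 / 1.6550.
⟨V⟩ = 48.079.

48.1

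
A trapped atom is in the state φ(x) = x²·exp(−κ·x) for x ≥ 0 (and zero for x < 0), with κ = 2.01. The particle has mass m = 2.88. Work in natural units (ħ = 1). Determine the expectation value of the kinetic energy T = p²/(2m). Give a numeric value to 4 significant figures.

0.2338

T = −(ħ²/2m) d²/dx², so ⟨T⟩ = −(ħ²/2m) ∫ φ*·φ'' dx / ∫|φ|² dx; with m = 2.88.
Differentiate x²·exp(−κ·x) with the product rule; every integrand then reduces to terms xʲ·e^(−2κx) on [0, ∞), with ∫₀^∞ xʲ·e^(−2κx) dx = j!/(2κ)^(j+1).
State is unnormalized: ∫|φ|² dx = 0.022860, and ∫φ*·(−ħ²/2m · φ'') dx = 0.0053448, so ⟨T⟩ = 0.0053448 / 0.022860.
⟨T⟩ = 0.23380.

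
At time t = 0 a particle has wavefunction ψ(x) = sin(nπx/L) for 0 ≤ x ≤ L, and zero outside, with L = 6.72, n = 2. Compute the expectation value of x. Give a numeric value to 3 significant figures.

⟨x⟩ = ∫ x·|ψ|² dx / ∫|ψ|² dx (integrals over the domain).
With sin²θ = (1 − cos2θ)/2 on 0 ≤ x ≤ L: ∫sin²(nπx/L) dx = L/2, ∫x·sin²(nπx/L) dx = L²/4, ∫x²·sin²(nπx/L) dx = L³·(1/6 − 1/(4n²π²)); higher powers xᵏ the same way, integrating xᵏ·cos(2nπx/L) by parts.
State is unnormalized: ∫|ψ|² dx = 3.3600, and ∫ψ*·x·ψ dx = 11.290, so ⟨x⟩ = 11.290 / 3.3600.
⟨x⟩ = 3.3600.

3.36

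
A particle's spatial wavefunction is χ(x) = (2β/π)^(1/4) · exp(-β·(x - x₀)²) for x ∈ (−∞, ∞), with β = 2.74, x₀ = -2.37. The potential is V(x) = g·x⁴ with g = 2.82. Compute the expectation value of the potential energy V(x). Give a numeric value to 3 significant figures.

97.7

⟨V⟩ = ∫ V(x)·|χ|² dx.
Gaussian moments (u = x − x₀): ∫u^(2j)·e^(−2βu²) du = (2j−1)!!/(4β)^j · √(π/(2β)), odd powers integrate to 0; here √(π/(2β)) = 0.75715.
⟨V⟩ = 97.712.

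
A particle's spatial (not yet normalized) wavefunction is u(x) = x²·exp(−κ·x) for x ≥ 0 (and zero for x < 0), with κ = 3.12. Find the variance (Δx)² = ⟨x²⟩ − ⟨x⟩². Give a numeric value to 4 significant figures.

Compute ⟨x⟩ and ⟨x²⟩ separately, then (Δx)² = ⟨x²⟩ − ⟨x⟩².
Every integrand reduces to terms xʲ·e^(−2κx) on [0, ∞); use ∫₀^∞ xʲ·e^(−2κx) dx = j!/(2κ)^(j+1).
Normalization: ∫|u|² dx = 0.0025368.
⟨x⟩ = 0.80128 and ⟨x²⟩ = 0.77046.
(Δx)² = 0.77046 − (0.80128)² = 0.12841.

0.1284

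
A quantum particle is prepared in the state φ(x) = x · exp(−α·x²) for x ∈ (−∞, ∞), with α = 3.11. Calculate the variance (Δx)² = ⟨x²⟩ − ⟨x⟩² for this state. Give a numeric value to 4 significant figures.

Compute ⟨x⟩ and ⟨x²⟩ separately, then (Δx)² = ⟨x²⟩ − ⟨x⟩².
Expand each integrand as polynomial × e^(−2αx²) and use ∫x^(2j)·e^(−2αx²) dx = (2j−1)!!/(4α)^j · √(π/(2α)), odd powers → 0; here √(π/(2α)) = 0.71069.
Normalization: ∫|φ|² dx = 0.057129.
⟨x⟩ = 0.0000 and ⟨x²⟩ = 0.24116.
(Δx)² = 0.24116 − (0.0000)² = 0.24116.

0.2412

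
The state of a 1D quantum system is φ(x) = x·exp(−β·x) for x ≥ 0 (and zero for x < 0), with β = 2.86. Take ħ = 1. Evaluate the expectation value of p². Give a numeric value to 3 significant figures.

p² φ = −ħ² d²φ/dx²; ⟨p²⟩ = −ħ² ∫ φ*·φ'' dx / ∫|φ|² dx.
Differentiate x·exp(−β·x) with the product rule; every integrand then reduces to terms xʲ·e^(−2βx) on [0, ∞), with ∫₀^∞ xʲ·e^(−2βx) dx = j!/(2β)^(j+1).
State is unnormalized: ∫|φ|² dx = 0.010687, and ∫φ*·(−ħ² φ'') dx = 0.087413, so ⟨p²⟩ = 0.087413 / 0.010687.
⟨p²⟩ = 8.1796.

8.18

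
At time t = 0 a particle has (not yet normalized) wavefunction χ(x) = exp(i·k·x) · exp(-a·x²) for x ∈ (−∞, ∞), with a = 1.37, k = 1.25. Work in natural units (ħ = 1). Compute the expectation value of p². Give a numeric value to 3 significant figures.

2.93

p² χ = −ħ² d²χ/dx²; ⟨p²⟩ = −ħ² ∫ χ*·χ'' dx / ∫|χ|² dx.
Gaussian moments: ∫x^(2j)·e^(−2ax²) dx = (2j−1)!!/(4a)^j · √(π/(2a)), odd powers integrate to 0; here √(π/(2a)) = 1.0708. Derivatives: χ′ = (ik − 2ax)·χ, χ″ = ((ik − 2ax)² − 2a)·χ; the odd-in-x pieces drop out.
State is unnormalized: ∫|χ|² dx = 1.0708, and ∫χ*·(−ħ² χ'') dx = 3.1401, so ⟨p²⟩ = 3.1401 / 1.0708.
⟨p²⟩ = 2.9325.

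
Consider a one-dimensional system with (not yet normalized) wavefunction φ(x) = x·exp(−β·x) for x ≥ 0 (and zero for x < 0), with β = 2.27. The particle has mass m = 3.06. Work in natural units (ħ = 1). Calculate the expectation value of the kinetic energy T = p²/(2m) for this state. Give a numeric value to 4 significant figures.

T = −(ħ²/2m) d²/dx², so ⟨T⟩ = −(ħ²/2m) ∫ φ*·φ'' dx / ∫|φ|² dx; with m = 3.06.
Differentiate x·exp(−β·x) with the product rule; every integrand then reduces to terms xʲ·e^(−2βx) on [0, ∞), with ∫₀^∞ xʲ·e^(−2βx) dx = j!/(2β)^(j+1).
State is unnormalized: ∫|φ|² dx = 0.021373, and ∫φ*·(−ħ²/2m · φ'') dx = 0.017995, so ⟨T⟩ = 0.017995 / 0.021373.
⟨T⟩ = 0.84198.

0.8420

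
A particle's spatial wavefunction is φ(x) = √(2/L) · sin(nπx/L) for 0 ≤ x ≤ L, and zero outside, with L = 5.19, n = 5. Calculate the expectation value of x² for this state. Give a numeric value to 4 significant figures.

⟨x²⟩ = ∫ x²·|φ|² dx (integrals over the domain).
With sin²θ = (1 − cos2θ)/2 on 0 ≤ x ≤ L: ∫sin²(nπx/L) dx = L/2, ∫x·sin²(nπx/L) dx = L²/4, ∫x²·sin²(nπx/L) dx = L³·(1/6 − 1/(4n²π²)); higher powers xᵏ the same way, integrating xᵏ·cos(2nπx/L) by parts.
⟨x²⟩ = 8.9241.

8.924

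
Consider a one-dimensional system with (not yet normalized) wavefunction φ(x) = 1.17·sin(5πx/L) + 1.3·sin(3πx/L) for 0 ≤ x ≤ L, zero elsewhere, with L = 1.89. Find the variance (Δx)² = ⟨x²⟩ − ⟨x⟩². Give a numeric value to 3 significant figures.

0.452

Compute ⟨x⟩ and ⟨x²⟩ separately, then (Δx)² = ⟨x²⟩ − ⟨x⟩².
On 0 ≤ x ≤ L (j ≠ l): ∫sin²(jπx/L) dx = L/2, ∫sin(jπx/L)·sin(lπx/L) dx = 0; diagonal moments ∫x·sin²(jπx/L) dx = L²/4, ∫x²·sin²(jπx/L) dx = L³·(1/6 − 1/(4j²π²)); cross terms ∫x·sin(jπx/L)·sin(lπx/L) dx = 0 for j + l even and −4jlL²/(π²(j² − l²)²) for j + l odd, ∫x²·sin(jπx/L)·sin(lπx/L) dx = (−1)^(j+l)·4jlL³/(π²(j² − l²)²); higher powers the same way via product-to-sum and parts.
Normalization: ∫|φ|² dx = 2.8907.
⟨x⟩ = 0.94500 and ⟨x²⟩ = 1.3451.
(Δx)² = 1.3451 − (0.94500)² = 0.45204.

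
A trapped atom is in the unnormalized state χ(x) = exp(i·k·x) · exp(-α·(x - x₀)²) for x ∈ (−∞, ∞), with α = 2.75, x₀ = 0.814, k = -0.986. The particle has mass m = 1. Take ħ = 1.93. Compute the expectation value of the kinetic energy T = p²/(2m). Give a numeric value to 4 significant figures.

6.932

T = −(ħ²/2m) d²/dx², so ⟨T⟩ = −(ħ²/2m) ∫ χ*·χ'' dx / ∫|χ|² dx; with m = 1.
Gaussian moments (u = x − x₀): ∫u^(2j)·e^(−2αu²) du = (2j−1)!!/(4α)^j · √(π/(2α)), odd powers integrate to 0; here √(π/(2α)) = 0.75578. Derivatives: χ′ = (ik − 2αu)·χ, χ″ = ((ik − 2αu)² − 2α)·χ; the odd-in-u pieces drop out.
State is unnormalized: ∫|χ|² dx = 0.75578, and ∫χ*·(−ħ²/2m · χ'') dx = 5.2394, so ⟨T⟩ = 5.2394 / 0.75578.
⟨T⟩ = 6.9324.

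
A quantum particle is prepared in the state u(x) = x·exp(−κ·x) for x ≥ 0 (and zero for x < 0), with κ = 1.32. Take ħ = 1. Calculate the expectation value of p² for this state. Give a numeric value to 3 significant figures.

p² u = −ħ² d²u/dx²; ⟨p²⟩ = −ħ² ∫ u*·u'' dx / ∫|u|² dx.
Differentiate x·exp(−κ·x) with the product rule; every integrand then reduces to terms xʲ·e^(−2κx) on [0, ∞), with ∫₀^∞ xʲ·e^(−2κx) dx = j!/(2κ)^(j+1).
State is unnormalized: ∫|u|² dx = 0.10870, and ∫u*·(−ħ² u'') dx = 0.18939, so ⟨p²⟩ = 0.18939 / 0.10870.
⟨p²⟩ = 1.7424.

1.74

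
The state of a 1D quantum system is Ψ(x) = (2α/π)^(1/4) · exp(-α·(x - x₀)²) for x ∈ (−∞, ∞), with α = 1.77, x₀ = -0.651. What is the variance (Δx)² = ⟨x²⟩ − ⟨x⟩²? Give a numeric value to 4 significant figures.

0.1412

Compute ⟨x⟩ and ⟨x²⟩ separately, then (Δx)² = ⟨x²⟩ − ⟨x⟩².
Gaussian moments (u = x − x₀): ∫u^(2j)·e^(−2αu²) du = (2j−1)!!/(4α)^j · √(π/(2α)), odd powers integrate to 0; here √(π/(2α)) = 0.94205.
⟨x⟩ = -0.65100 and ⟨x²⟩ = 0.56504.
(Δx)² = 0.56504 − (-0.65100)² = 0.14124.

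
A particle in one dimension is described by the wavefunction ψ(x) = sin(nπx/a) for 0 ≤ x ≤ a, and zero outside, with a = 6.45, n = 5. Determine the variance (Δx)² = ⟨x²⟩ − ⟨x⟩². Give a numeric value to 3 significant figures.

Compute ⟨x⟩ and ⟨x²⟩ separately, then (Δx)² = ⟨x²⟩ − ⟨x⟩².
With sin²θ = (1 − cos2θ)/2 on 0 ≤ x ≤ a: ∫sin²(nπx/a) dx = a/2, ∫x·sin²(nπx/a) dx = a²/4, ∫x²·sin²(nπx/a) dx = a³·(1/6 − 1/(4n²π²)); higher powers xᵏ the same way, integrating xᵏ·cos(2nπx/a) by parts.
Normalization: ∫|ψ|² dx = 3.2250.
⟨x⟩ = 3.2250 and ⟨x²⟩ = 13.783.
(Δx)² = 13.783 − (3.2250)² = 3.3826.

3.38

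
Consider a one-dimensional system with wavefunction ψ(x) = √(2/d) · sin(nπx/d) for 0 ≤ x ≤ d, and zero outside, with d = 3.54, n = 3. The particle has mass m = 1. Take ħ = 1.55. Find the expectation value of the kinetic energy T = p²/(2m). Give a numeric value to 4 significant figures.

8.515

T = −(ħ²/2m) d²/dx², so ⟨T⟩ = −(ħ²/2m) ∫ ψ*·ψ'' dx; with m = 1.
d/dx sin(nπx/d) = (nπ/d)·cos(nπx/d) and d²/dx² sin(nπx/d) = −(nπ/d)²·sin(nπx/d); on 0 ≤ x ≤ d, ∫sin²(nπx/d) dx = d/2 and ∫sin(nπx/d)·cos(nπx/d) dx = 0.
⟨T⟩ = 8.5147.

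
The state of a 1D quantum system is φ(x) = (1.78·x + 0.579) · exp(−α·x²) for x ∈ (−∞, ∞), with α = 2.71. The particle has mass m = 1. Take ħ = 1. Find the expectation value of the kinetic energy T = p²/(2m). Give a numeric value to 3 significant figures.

T = −(ħ²/2m) d²/dx², so ⟨T⟩ = −(ħ²/2m) ∫ φ*·φ'' dx / ∫|φ|² dx; with m = 1.
Expand each integrand as polynomial × e^(−2αx²) and use ∫x^(2j)·e^(−2αx²) dx = (2j−1)!!/(4α)^j · √(π/(2α)), odd powers → 0; here √(π/(2α)) = 0.76133. Differentiate with the product rule, d/dx e^(−αx²) = −2αx·e^(−αx²).
State is unnormalized: ∫|φ|² dx = 0.47776, and ∫φ*·(−ħ²/2m · φ'') dx = 1.2504, so ⟨T⟩ = 1.2504 / 0.47776.
⟨T⟩ = 2.6173.

2.62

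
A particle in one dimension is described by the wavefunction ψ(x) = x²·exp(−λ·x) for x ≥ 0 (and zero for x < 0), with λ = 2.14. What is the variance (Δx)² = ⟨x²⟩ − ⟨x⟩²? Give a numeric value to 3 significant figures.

Compute ⟨x⟩ and ⟨x²⟩ separately, then (Δx)² = ⟨x²⟩ − ⟨x⟩².
Every integrand reduces to terms xʲ·e^(−2λx) on [0, ∞); use ∫₀^∞ xʲ·e^(−2λx) dx = j!/(2λ)^(j+1).
Normalization: ∫|ψ|² dx = 0.016711.
⟨x⟩ = 1.1682 and ⟨x²⟩ = 1.6377.
(Δx)² = 1.6377 − (1.1682)² = 0.27295.

0.273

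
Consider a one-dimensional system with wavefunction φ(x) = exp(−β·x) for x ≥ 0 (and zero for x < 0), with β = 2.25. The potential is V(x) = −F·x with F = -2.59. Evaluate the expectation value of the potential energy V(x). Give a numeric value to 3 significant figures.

0.576

⟨V⟩ = ∫ V(x)·|φ|² dx / ∫|φ|² dx.
Every integrand reduces to terms xʲ·e^(−2βx) on [0, ∞); use ∫₀^∞ xʲ·e^(−2βx) dx = j!/(2β)^(j+1).
State is unnormalized: ∫|φ|² dx = 0.22222, and ∫φ*·V(x)·φ dx = 0.12790, so ⟨V⟩ = 0.12790 / 0.22222.
⟨V⟩ = 0.57556.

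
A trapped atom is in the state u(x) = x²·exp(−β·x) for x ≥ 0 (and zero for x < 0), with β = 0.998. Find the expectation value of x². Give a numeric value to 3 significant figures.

7.53

⟨x²⟩ = ∫ x²·|u|² dx / ∫|u|² dx (integrals over the domain).
Every integrand reduces to terms xʲ·e^(−2βx) on [0, ∞); use ∫₀^∞ xʲ·e^(−2βx) dx = j!/(2β)^(j+1).
State is unnormalized: ∫|u|² dx = 0.75755, and ∫u*·x²·u dx = 5.7044, so ⟨x²⟩ = 5.7044 / 0.75755.
⟨x²⟩ = 7.5301.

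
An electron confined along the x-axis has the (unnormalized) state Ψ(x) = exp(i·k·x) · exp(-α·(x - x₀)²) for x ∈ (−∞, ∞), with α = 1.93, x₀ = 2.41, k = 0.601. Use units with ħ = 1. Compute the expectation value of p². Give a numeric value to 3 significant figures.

2.29

p² Ψ = −ħ² d²Ψ/dx²; ⟨p²⟩ = −ħ² ∫ Ψ*·Ψ'' dx / ∫|Ψ|² dx.
Gaussian moments (u = x − x₀): ∫u^(2j)·e^(−2αu²) du = (2j−1)!!/(4α)^j · √(π/(2α)), odd powers integrate to 0; here √(π/(2α)) = 0.90216. Derivatives: Ψ′ = (ik − 2αu)·Ψ, Ψ″ = ((ik − 2αu)² − 2α)·Ψ; the odd-in-u pieces drop out.
State is unnormalized: ∫|Ψ|² dx = 0.90216, and ∫Ψ*·(−ħ² Ψ'') dx = 2.0670, so ⟨p²⟩ = 2.0670 / 0.90216.
⟨p²⟩ = 2.2912.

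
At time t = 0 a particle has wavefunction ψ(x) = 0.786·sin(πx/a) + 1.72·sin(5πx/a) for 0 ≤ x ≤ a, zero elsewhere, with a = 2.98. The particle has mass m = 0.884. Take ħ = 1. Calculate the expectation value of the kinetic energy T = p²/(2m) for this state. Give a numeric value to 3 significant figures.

13.1

T = −(ħ²/2m) d²/dx², so ⟨T⟩ = −(ħ²/2m) ∫ ψ*·ψ'' dx / ∫|ψ|² dx; with m = 0.884.
d²/dx² sin(jπx/a) = −(jπ/a)²·sin(jπx/a); on 0 ≤ x ≤ a, ∫sin²(jπx/a) dx = a/2 and ∫sin(jπx/a)·sin(lπx/a) dx = 0 for j ≠ l, so only diagonal terms survive in ∫|ψ|² and ∫ψ·ψ″; ∫ψ·ψ′ dx = [ψ²/2] between the walls = 0.
State is unnormalized: ∫|ψ|² dx = 5.3285, and ∫ψ*·(−ħ²/2m · ψ'') dx = 69.852, so ⟨T⟩ = 69.852 / 5.3285.
⟨T⟩ = 13.109.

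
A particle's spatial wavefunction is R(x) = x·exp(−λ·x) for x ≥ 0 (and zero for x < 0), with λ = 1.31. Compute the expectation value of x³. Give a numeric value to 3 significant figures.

⟨x³⟩ = ∫ x³·|R|² dx / ∫|R|² dx (integrals over the domain).
Every integrand reduces to terms xʲ·e^(−2λx) on [0, ∞); use ∫₀^∞ xʲ·e^(−2λx) dx = j!/(2λ)^(j+1).
State is unnormalized: ∫|R|² dx = 0.11121, and ∫R*·x³·R dx = 0.37100, so ⟨x³⟩ = 0.37100 / 0.11121.
⟨x³⟩ = 3.3362.

3.34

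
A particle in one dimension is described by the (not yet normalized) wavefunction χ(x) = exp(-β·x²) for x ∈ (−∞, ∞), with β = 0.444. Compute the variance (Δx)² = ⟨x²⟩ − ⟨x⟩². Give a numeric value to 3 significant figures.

0.563

Compute ⟨x⟩ and ⟨x²⟩ separately, then (Δx)² = ⟨x²⟩ − ⟨x⟩².
Gaussian moments: ∫x^(2j)·e^(−2βx²) dx = (2j−1)!!/(4β)^j · √(π/(2β)), odd powers integrate to 0; here √(π/(2β)) = 1.8809.
Normalization: ∫|χ|² dx = 1.8809.
⟨x⟩ = 0.0000 and ⟨x²⟩ = 0.56306.
(Δx)² = 0.56306 − (0.0000)² = 0.56306.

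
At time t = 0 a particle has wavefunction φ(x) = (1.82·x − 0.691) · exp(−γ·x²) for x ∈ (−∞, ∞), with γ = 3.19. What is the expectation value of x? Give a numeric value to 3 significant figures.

-0.267

⟨x⟩ = ∫ x·|φ|² dx / ∫|φ|² dx (integrals over the domain).
Expand each integrand as polynomial × e^(−2γx²) and use ∫x^(2j)·e^(−2γx²) dx = (2j−1)!!/(4γ)^j · √(π/(2γ)), odd powers → 0; here √(π/(2γ)) = 0.70172.
State is unnormalized: ∫|φ|² dx = 0.51722, and ∫φ*·x·φ dx = -0.13832, so ⟨x⟩ = -0.13832 / 0.51722.
⟨x⟩ = -0.26743.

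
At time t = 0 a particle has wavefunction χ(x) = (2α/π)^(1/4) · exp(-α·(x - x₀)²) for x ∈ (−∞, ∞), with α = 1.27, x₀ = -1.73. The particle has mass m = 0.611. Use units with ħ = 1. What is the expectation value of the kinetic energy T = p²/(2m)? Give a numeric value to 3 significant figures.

1.04

T = −(ħ²/2m) d²/dx², so ⟨T⟩ = −(ħ²/2m) ∫ χ*·χ'' dx; with m = 0.611.
Gaussian moments (u = x − x₀): ∫u^(2j)·e^(−2αu²) du = (2j−1)!!/(4α)^j · √(π/(2α)), odd powers integrate to 0; here √(π/(2α)) = 1.1121. Derivatives: d/dx e^(−αu²) = −2αu·e^(−αu²), d²/dx² e^(−αu²) = (4α²u² − 2α)·e^(−αu²).
⟨T⟩ = 1.0393.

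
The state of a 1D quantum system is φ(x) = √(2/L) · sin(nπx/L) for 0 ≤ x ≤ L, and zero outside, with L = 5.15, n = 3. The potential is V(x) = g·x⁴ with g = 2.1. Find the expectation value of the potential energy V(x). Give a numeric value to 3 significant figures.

⟨V⟩ = ∫ V(x)·|φ|² dx.
With sin²θ = (1 − cos2θ)/2 on 0 ≤ x ≤ L: ∫sin²(nπx/L) dx = L/2, ∫x·sin²(nπx/L) dx = L²/4, ∫x²·sin²(nπx/L) dx = L³·(1/6 − 1/(4n²π²)); higher powers xᵏ the same way, integrating xᵏ·cos(2nπx/L) by parts.
⟨V⟩ = 279.10.

279.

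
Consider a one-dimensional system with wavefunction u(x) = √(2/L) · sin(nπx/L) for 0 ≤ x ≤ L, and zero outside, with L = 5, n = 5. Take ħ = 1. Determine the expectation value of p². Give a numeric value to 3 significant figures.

9.87

p² u = −ħ² d²u/dx²; ⟨p²⟩ = −ħ² ∫ u*·u'' dx.
d/dx sin(nπx/L) = (nπ/L)·cos(nπx/L) and d²/dx² sin(nπx/L) = −(nπ/L)²·sin(nπx/L); on 0 ≤ x ≤ L, ∫sin²(nπx/L) dx = L/2 and ∫sin(nπx/L)·cos(nπx/L) dx = 0.
⟨p²⟩ = 9.8696.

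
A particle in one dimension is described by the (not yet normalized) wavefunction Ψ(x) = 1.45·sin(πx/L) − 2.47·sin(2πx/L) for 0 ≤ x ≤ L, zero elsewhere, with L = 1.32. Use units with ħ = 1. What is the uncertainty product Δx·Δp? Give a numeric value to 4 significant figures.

1.074

Δx = √(⟨x²⟩−⟨x⟩²), Δp = √(⟨p²⟩−⟨p⟩²).
On 0 ≤ x ≤ L (j ≠ l): ∫sin²(jπx/L) dx = L/2, ∫sin(jπx/L)·sin(lπx/L) dx = 0; diagonal moments ∫x·sin²(jπx/L) dx = L²/4, ∫x²·sin²(jπx/L) dx = L³·(1/6 − 1/(4j²π²)); cross terms ∫x·sin(jπx/L)·sin(lπx/L) dx = 0 for j + l even and −4jlL²/(π²(j² − l²)²) for j + l odd, ∫x²·sin(jπx/L)·sin(lπx/L) dx = (−1)^(j+l)·4jlL³/(π²(j² − l²)²); higher powers the same way via product-to-sum and parts. d²/dx² sin(jπx/L) = −(jπ/L)²·sin(jπx/L); on 0 ≤ x ≤ L, ∫sin²(jπx/L) dx = L/2 and ∫sin(jπx/L)·sin(lπx/L) dx = 0 for j ≠ l, so only diagonal terms survive in ∫|Ψ|² and ∫Ψ·Ψ″; ∫Ψ·Ψ′ dx = [Ψ²/2] between the walls = 0.
Normalization: ∫|Ψ|² dx = 5.4142.
⟨x⟩ = 0.86761, ⟨x²⟩ = 0.81581 ⇒ Δx = 0.25112.
⟨p⟩ = 0.0000, ⟨p²⟩ = 18.302 ⇒ Δp = 4.2781.
Δx·Δp = 1.0743.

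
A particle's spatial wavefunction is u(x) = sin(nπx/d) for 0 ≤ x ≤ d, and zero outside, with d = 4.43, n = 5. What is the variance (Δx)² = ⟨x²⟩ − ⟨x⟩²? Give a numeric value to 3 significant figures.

1.60

Compute ⟨x⟩ and ⟨x²⟩ separately, then (Δx)² = ⟨x²⟩ − ⟨x⟩².
With sin²θ = (1 − cos2θ)/2 on 0 ≤ x ≤ d: ∫sin²(nπx/d) dx = d/2, ∫x·sin²(nπx/d) dx = d²/4, ∫x²·sin²(nπx/d) dx = d³·(1/6 − 1/(4n²π²)); higher powers xᵏ the same way, integrating xᵏ·cos(2nπx/d) by parts.
Normalization: ∫|u|² dx = 2.2150.
⟨x⟩ = 2.2150 and ⟨x²⟩ = 6.5019.
(Δx)² = 6.5019 − (2.2150)² = 1.5956.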